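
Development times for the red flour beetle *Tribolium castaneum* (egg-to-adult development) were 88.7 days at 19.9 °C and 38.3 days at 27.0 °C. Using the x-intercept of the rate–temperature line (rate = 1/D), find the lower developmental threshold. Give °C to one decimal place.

14.5 °C

Linear rate model ⇒ the product D·(T − T_b) is constant across temperatures.
88.7·(19.9 − T_b) = 38.3·(27.0 − T_b)
T_b = (88.7·19.9 − 38.3·27.0) / (88.7 − 38.3) = 731.03 / 50.4 = 14.505 °C ≈ 14.5 °C.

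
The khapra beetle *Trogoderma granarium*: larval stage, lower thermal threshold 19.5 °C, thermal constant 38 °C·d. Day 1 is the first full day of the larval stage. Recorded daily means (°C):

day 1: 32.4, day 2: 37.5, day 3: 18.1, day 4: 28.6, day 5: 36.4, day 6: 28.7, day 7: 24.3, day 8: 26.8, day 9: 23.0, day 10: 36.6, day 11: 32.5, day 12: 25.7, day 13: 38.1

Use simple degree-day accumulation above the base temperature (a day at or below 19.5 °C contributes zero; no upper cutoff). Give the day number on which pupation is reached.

day 4

Daily DD above 19.5 °C: 12.9, 18.0, 0.0, 9.1, 16.9, 9.2, 4.8, 7.3, 3.5, 17.1, 13.0, 6.2, 18.6.
Cumulative: 12.9, 30.9, 30.9, 40.0, 56.9, 66.1, 70.9, 78.2, 81.7, 98.8, 111.8, 118.0, 136.6.
The total first reaches 38 DD on day 4.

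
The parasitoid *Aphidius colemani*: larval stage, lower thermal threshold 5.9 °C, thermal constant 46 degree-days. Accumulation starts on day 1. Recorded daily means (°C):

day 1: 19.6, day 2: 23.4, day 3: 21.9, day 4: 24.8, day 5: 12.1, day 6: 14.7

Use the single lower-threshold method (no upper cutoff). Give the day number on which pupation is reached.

day 3

Daily DD above 5.9 °C: 13.7, 17.5, 16.0, 18.9, 6.2, 8.8.
Cumulative: 13.7, 31.2, 47.2, 66.1, 72.3, 81.1.
The total first reaches 46 DD on day 3.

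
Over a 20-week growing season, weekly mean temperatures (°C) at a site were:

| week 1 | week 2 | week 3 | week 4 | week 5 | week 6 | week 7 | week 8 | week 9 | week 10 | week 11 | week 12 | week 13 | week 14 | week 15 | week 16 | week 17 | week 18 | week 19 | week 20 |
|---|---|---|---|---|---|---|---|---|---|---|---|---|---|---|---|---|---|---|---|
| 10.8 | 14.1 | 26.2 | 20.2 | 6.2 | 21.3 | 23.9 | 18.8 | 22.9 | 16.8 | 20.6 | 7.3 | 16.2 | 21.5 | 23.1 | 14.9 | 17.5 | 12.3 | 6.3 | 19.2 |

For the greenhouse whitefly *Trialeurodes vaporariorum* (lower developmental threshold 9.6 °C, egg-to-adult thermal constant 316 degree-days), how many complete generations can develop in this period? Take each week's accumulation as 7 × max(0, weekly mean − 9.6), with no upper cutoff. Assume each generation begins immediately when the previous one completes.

Weekly DD (7 × max(0, T̄ − 9.6)): 8.4, 31.5, 116.2, 74.2, 0.0, 81.9, 100.1, 64.4, 93.1, 50.4, 77.0, 0.0, 46.2, 83.3, 94.5, 37.1, 55.3, 18.9, 0.0, 67.2.
Season total = 1099.7 DD.
Complete generations = ⌊1099.7 / 316⌋ = 3.

3 generations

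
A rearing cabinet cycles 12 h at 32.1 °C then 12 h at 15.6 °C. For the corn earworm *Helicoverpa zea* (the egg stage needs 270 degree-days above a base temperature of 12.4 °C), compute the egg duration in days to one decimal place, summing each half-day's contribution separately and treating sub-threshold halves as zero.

23.6 days

Day half: max(0, 32.1 − 12.4) × 0.5 = 19.7 × 0.5 = 9.85 DD.
Night half: max(0, 15.6 − 12.4) × 0.5 = 3.2 × 0.5 = 1.60 DD.
Per 24 h: 11.45 DD/day.
Duration = 270 / 11.45 = 23.581 ≈ 23.6 days.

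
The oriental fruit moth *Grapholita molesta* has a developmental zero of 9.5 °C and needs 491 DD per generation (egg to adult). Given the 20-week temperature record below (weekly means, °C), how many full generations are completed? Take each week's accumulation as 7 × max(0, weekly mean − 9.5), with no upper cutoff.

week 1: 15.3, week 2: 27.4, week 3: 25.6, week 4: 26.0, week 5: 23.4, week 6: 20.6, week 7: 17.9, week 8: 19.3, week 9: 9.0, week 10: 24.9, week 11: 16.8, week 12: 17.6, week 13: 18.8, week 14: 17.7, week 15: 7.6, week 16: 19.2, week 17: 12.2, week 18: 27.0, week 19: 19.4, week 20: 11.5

Weekly DD (7 × max(0, T̄ − 9.5)): 40.6, 125.3, 112.7, 115.5, 97.3, 77.7, 58.8, 68.6, 0.0, 107.8, 51.1, 56.7, 65.1, 57.4, 0.0, 67.9, 18.9, 122.5, 69.3, 14.0.
Season total = 1327.2 DD.
Complete generations = ⌊1327.2 / 491⌋ = 2.

2 generations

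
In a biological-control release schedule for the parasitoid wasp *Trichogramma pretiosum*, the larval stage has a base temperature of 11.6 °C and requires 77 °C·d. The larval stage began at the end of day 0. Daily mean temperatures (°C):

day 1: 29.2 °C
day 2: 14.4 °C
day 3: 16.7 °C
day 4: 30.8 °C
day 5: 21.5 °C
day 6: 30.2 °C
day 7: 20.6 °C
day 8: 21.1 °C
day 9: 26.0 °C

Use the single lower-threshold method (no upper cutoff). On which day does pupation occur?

day 7

Daily DD above 11.6 °C: 17.6, 2.8, 5.1, 19.2, 9.9, 18.6, 9.0, 9.5, 14.4.
Cumulative: 17.6, 20.4, 25.5, 44.7, 54.6, 73.2, 82.2, 91.7, 106.1.
The total first reaches 77 DD on day 7.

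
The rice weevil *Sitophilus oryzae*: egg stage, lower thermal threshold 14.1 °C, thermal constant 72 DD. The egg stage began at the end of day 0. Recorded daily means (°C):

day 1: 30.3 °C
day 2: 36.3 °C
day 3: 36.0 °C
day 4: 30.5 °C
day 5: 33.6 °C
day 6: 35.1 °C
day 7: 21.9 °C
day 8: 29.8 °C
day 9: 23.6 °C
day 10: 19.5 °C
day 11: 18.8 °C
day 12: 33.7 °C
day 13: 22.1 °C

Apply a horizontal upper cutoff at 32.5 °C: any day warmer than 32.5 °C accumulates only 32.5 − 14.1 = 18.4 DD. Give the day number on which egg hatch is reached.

day 5

Daily DD above 14.1 °C (capped at 18.4): 16.2, 18.4, 18.4, 16.4, 18.4, 18.4, 7.8, 15.7, 9.5, 5.4, 4.7, 18.4, 8.0.
Cumulative: 16.2, 34.6, 53.0, 69.4, 87.8, 106.2, 114.0, 129.7, 139.2, 144.6, 149.3, 167.7, 175.7.
The total first reaches 72 DD on day 5.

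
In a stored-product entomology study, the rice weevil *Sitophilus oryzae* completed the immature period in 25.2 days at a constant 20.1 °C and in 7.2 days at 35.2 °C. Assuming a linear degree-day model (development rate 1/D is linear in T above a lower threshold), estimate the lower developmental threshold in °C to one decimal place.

Equal thermal constants: D₁(T₁ − T_b) = D₂(T₂ − T_b).
25.2·(20.1 − T_b) = 7.2·(35.2 − T_b)
T_b = (25.2·20.1 − 7.2·35.2) / (25.2 − 7.2) = 253.08 / 18.0 = 14.060 °C ≈ 14.1 °C.

14.1 °C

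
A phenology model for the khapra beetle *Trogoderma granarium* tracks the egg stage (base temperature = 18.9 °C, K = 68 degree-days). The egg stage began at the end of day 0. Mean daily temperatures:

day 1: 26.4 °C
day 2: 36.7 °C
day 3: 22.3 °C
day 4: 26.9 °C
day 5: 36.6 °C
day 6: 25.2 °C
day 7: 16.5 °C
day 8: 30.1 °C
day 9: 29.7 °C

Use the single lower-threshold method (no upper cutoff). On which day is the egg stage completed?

Daily DD above 18.9 °C: 7.5, 17.8, 3.4, 8.0, 17.7, 6.3, 0.0, 11.2, 10.8.
Cumulative: 7.5, 25.3, 28.7, 36.7, 54.4, 60.7, 60.7, 71.9, 82.7.
The total first reaches 68 DD on day 8.

day 8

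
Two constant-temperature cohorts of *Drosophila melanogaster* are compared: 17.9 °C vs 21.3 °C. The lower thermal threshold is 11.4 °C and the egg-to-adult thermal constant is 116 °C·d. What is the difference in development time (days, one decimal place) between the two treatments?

6.1 days

At 17.9 °C: 116 / (17.9 − 11.4) = 116 / 6.5 = 17.846 d.
At 21.3 °C: 116 / (21.3 − 11.4) = 116 / 9.9 = 11.717 d.
Difference = |17.846 − 11.717| = 6.129 ≈ 6.1 days.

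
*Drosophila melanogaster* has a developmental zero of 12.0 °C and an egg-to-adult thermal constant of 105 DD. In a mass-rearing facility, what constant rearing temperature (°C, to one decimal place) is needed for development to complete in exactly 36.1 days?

14.9 °C

Required daily accumulation = 105 / 36.1 = 2.909 DD/day.
T = T_base + 2.909 = 12.0 + 2.909 = 14.909 ≈ 14.9 °C.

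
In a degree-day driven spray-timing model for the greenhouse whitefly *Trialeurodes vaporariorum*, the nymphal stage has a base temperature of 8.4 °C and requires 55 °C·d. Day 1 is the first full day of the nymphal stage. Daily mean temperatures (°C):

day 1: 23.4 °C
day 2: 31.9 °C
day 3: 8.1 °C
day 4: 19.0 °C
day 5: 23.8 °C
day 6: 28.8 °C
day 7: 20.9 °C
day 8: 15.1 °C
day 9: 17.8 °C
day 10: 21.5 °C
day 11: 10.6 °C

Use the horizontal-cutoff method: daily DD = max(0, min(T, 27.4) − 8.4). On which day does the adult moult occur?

day 5

Daily DD above 8.4 °C (capped at 19.0): 15.0, 19.0, 0.0, 10.6, 15.4, 19.0, 12.5, 6.7, 9.4, 13.1, 2.2.
Cumulative: 15.0, 34.0, 34.0, 44.6, 60.0, 79.0, 91.5, 98.2, 107.6, 120.7, 122.9.
The total first reaches 55 DD on day 5.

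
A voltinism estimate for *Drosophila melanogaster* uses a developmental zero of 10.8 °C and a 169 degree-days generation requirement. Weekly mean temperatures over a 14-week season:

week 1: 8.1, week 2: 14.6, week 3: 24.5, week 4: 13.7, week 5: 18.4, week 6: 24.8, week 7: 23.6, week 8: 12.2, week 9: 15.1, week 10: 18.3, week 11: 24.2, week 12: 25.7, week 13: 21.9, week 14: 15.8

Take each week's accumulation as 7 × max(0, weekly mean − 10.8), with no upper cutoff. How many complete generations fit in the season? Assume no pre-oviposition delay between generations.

Weekly DD (7 × max(0, T̄ − 10.8)): 0.0, 26.6, 95.9, 20.3, 53.2, 98.0, 89.6, 9.8, 30.1, 52.5, 93.8, 104.3, 77.7, 35.0.
Season total = 786.8 DD.
Complete generations = ⌊786.8 / 169⌋ = 4.

4 generations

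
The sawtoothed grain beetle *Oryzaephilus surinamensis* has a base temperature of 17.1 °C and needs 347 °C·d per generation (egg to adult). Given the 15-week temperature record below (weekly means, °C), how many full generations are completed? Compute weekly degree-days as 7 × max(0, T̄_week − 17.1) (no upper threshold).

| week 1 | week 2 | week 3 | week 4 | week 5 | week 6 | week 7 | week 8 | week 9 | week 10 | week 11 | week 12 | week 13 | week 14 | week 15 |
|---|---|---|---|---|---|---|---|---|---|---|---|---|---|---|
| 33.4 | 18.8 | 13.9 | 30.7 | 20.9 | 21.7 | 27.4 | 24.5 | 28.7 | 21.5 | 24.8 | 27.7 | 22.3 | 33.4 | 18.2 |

2 generations

Weekly DD (7 × max(0, T̄ − 17.1)): 114.1, 11.9, 0.0, 95.2, 26.6, 32.2, 72.1, 51.8, 81.2, 30.8, 53.9, 74.2, 36.4, 114.1, 7.7.
Season total = 802.2 DD.
Complete generations = ⌊802.2 / 347⌋ = 2.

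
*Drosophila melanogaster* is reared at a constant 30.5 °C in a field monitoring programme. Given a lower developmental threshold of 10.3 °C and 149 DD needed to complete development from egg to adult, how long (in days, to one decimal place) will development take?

7.4 days

Daily accumulation = 30.5 − 10.3 = 20.2 DD/day.
Duration = 149 / 20.2 = 7.376 ≈ 7.4 days.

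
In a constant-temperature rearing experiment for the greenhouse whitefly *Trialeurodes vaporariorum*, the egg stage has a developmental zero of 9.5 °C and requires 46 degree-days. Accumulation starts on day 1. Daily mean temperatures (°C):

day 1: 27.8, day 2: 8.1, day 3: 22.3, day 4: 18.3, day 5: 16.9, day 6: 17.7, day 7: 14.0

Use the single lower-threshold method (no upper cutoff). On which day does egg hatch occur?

day 5

Daily DD above 9.5 °C: 18.3, 0.0, 12.8, 8.8, 7.4, 8.2, 4.5.
Cumulative: 18.3, 18.3, 31.1, 39.9, 47.3, 55.5, 60.0.
The total first reaches 46 DD on day 5.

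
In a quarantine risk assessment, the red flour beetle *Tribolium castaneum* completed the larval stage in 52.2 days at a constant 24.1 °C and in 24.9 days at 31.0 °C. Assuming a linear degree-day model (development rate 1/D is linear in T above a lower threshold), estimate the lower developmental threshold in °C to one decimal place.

17.8 °C

Under the model K = D·(T − T_b), so D₁·(T₁ − T_b) = D₂·(T₂ − T_b).
52.2·(24.1 − T_b) = 24.9·(31.0 − T_b)
T_b = (52.2·24.1 − 24.9·31.0) / (52.2 − 24.9) = 486.12 / 27.3 = 17.807 °C ≈ 17.8 °C.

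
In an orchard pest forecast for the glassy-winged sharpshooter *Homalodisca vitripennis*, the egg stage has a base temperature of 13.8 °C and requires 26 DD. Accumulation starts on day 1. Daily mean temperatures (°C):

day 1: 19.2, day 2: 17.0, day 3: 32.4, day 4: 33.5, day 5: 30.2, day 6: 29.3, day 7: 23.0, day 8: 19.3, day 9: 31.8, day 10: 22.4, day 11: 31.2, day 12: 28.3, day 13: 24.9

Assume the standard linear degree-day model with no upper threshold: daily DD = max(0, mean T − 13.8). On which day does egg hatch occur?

Daily DD above 13.8 °C: 5.4, 3.2, 18.6, 19.7, 16.4, 15.5, 9.2, 5.5, 18.0, 8.6, 17.4, 14.5, 11.1.
Cumulative: 5.4, 8.6, 27.2, 46.9, 63.3, 78.8, 88.0, 93.5, 111.5, 120.1, 137.5, 152.0, 163.1.
The total first reaches 26 DD on day 3.

day 3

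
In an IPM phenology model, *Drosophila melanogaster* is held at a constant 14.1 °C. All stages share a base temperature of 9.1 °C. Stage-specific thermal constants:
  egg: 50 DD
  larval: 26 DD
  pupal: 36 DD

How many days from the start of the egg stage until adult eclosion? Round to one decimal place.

Daily accumulation at 14.1 °C = 14.1 − 9.1 = 5.0 DD/day.
Total K = 50 + 26 + 36 = 112 DD.
Total duration = 112 / 5.0 = 22.400 ≈ 22.4 days.

22.4 days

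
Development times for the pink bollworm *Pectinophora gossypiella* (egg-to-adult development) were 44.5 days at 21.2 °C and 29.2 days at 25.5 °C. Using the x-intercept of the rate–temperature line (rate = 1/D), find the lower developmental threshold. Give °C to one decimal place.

Under the model K = D·(T − T_b), so D₁·(T₁ − T_b) = D₂·(T₂ − T_b).
44.5·(21.2 − T_b) = 29.2·(25.5 − T_b)
T_b = (44.5·21.2 − 29.2·25.5) / (44.5 − 29.2) = 198.80 / 15.3 = 12.993 °C ≈ 13.0 °C.

13.0 °C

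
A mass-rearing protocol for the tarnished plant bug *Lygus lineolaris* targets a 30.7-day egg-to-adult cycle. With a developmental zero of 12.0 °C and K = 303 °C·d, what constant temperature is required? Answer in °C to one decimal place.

21.9 °C

Required daily accumulation = 303 / 30.7 = 9.870 DD/day.
T = T_base + 9.870 = 12.0 + 9.870 = 21.870 ≈ 21.9 °C.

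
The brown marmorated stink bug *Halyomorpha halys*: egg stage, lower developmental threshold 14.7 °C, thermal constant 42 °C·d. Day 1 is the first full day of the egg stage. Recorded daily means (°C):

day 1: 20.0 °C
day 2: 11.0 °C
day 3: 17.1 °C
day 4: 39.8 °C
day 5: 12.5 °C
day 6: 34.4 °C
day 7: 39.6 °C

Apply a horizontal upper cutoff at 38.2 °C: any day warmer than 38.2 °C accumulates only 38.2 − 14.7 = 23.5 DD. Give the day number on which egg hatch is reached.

day 6

Daily DD above 14.7 °C (capped at 23.5): 5.3, 0.0, 2.4, 23.5, 0.0, 19.7, 23.5.
Cumulative: 5.3, 5.3, 7.7, 31.2, 31.2, 50.9, 74.4.
The total first reaches 42 DD on day 6.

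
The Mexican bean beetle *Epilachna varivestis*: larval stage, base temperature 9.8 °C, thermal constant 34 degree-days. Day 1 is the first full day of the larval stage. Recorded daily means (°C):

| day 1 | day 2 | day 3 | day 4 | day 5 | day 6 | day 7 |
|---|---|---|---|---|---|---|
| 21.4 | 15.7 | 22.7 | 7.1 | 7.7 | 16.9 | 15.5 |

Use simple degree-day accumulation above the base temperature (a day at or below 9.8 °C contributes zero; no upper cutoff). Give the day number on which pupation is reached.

day 6

Daily DD above 9.8 °C: 11.6, 5.9, 12.9, 0.0, 0.0, 7.1, 5.7.
Cumulative: 11.6, 17.5, 30.4, 30.4, 30.4, 37.5, 43.2.
The total first reaches 34 DD on day 6.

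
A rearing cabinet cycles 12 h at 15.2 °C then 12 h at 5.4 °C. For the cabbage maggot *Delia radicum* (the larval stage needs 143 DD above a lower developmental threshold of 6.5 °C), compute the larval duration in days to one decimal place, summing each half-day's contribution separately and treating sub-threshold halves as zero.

32.9 days

Day half: max(0, 15.2 − 6.5) × 0.5 = 8.7 × 0.5 = 4.35 DD.
Night half: max(0, 5.4 − 6.5) × 0.5 = 0.0 × 0.5 = 0.00 DD.
Per 24 h: 4.35 DD/day.
Duration = 143 / 4.35 = 32.874 ≈ 32.9 days.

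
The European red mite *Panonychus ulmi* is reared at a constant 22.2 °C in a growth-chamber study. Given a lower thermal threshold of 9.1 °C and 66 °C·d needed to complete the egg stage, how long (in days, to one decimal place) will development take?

Daily accumulation = 22.2 − 9.1 = 13.1 DD/day.
Duration = 66 / 13.1 = 5.038 ≈ 5.0 days.

5.0 days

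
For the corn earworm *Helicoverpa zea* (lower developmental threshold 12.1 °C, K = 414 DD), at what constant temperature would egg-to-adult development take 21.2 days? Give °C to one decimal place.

31.6 °C

Required daily accumulation = 414 / 21.2 = 19.528 DD/day.
T = T_base + 19.528 = 12.1 + 19.528 = 31.628 ≈ 31.6 °C.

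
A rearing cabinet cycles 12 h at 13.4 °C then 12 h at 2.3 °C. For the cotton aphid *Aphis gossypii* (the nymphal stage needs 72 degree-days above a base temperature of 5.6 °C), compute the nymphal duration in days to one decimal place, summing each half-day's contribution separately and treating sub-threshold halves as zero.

Day half: max(0, 13.4 − 5.6) × 0.5 = 7.8 × 0.5 = 3.90 DD.
Night half: max(0, 2.3 − 5.6) × 0.5 = 0.0 × 0.5 = 0.00 DD.
Per 24 h: 3.90 DD/day.
Duration = 72 / 3.90 = 18.462 ≈ 18.5 days.

18.5 days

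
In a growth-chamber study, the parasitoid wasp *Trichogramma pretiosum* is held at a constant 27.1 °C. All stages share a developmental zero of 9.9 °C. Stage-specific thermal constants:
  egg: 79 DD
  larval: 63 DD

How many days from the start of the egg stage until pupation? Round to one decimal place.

Daily accumulation at 27.1 °C = 27.1 − 9.9 = 17.2 DD/day.
Total K = 79 + 63 = 142 DD.
Total duration = 142 / 17.2 = 8.256 ≈ 8.3 days.

8.3 days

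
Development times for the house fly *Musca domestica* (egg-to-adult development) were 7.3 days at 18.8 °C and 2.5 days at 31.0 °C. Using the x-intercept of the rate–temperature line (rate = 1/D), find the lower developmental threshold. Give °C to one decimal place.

Equal thermal constants: D₁(T₁ − T_b) = D₂(T₂ − T_b).
7.3·(18.8 − T_b) = 2.5·(31.0 − T_b)
T_b = (7.3·18.8 − 2.5·31.0) / (7.3 − 2.5) = 59.74 / 4.8 = 12.446 °C ≈ 12.4 °C.

12.4 °C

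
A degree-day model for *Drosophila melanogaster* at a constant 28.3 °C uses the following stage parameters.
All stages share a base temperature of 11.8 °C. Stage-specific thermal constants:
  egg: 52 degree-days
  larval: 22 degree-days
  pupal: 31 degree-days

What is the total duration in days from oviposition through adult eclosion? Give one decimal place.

6.4 days

Daily accumulation at 28.3 °C = 28.3 − 11.8 = 16.5 DD/day.
Total K = 52 + 22 + 31 = 105 DD.
Total duration = 105 / 16.5 = 6.364 ≈ 6.4 days.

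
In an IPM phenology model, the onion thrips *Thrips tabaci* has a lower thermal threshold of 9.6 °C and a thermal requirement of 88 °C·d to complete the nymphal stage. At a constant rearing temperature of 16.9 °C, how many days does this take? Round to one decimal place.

12.1 days

Daily accumulation = 16.9 − 9.6 = 7.3 DD/day.
Duration = 88 / 7.3 = 12.055 ≈ 12.1 days.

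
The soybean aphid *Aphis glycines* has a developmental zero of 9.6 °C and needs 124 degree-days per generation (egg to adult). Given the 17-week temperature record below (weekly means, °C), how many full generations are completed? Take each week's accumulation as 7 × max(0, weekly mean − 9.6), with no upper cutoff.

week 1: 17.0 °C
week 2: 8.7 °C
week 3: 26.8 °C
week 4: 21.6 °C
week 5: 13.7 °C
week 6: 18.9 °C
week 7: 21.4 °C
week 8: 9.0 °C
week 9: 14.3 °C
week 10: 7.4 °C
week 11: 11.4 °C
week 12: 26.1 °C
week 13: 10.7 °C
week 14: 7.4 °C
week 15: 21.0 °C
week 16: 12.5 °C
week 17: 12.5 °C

5 generations

Weekly DD (7 × max(0, T̄ − 9.6)): 51.8, 0.0, 120.4, 84.0, 28.7, 65.1, 82.6, 0.0, 32.9, 0.0, 12.6, 115.5, 7.7, 0.0, 79.8, 20.3, 20.3.
Season total = 721.7 DD.
Complete generations = ⌊721.7 / 124⌋ = 5.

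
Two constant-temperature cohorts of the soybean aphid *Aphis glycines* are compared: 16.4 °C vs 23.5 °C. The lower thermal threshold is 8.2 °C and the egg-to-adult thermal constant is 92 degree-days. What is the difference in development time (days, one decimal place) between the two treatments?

At 16.4 °C: 92 / (16.4 − 8.2) = 92 / 8.2 = 11.220 d.
At 23.5 °C: 92 / (23.5 − 8.2) = 92 / 15.3 = 6.013 d.
Difference = |11.220 − 6.013| = 5.206 ≈ 5.2 days.

5.2 days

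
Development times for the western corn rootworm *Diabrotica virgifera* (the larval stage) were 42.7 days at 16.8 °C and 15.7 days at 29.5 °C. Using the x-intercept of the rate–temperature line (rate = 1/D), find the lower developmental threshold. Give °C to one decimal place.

Linear rate model ⇒ the product D·(T − T_b) is constant across temperatures.
42.7·(16.8 − T_b) = 15.7·(29.5 − T_b)
T_b = (42.7·16.8 − 15.7·29.5) / (42.7 − 15.7) = 254.21 / 27.0 = 9.415 °C ≈ 9.4 °C.

9.4 °C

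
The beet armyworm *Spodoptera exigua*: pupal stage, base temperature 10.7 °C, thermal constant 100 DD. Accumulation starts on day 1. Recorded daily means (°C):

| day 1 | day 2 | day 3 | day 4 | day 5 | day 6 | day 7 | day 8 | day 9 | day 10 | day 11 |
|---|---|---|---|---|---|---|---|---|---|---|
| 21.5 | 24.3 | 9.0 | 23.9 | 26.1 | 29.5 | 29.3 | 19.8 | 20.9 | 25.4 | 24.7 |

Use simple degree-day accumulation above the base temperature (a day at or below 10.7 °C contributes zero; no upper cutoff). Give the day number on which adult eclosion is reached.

Daily DD above 10.7 °C: 10.8, 13.6, 0.0, 13.2, 15.4, 18.8, 18.6, 9.1, 10.2, 14.7, 14.0.
Cumulative: 10.8, 24.4, 24.4, 37.6, 53.0, 71.8, 90.4, 99.5, 109.7, 124.4, 138.4.
The total first reaches 100 DD on day 9.

day 9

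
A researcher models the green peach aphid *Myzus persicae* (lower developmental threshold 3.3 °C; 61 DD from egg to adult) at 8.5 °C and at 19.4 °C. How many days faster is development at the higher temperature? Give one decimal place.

At 8.5 °C: 61 / (8.5 − 3.3) = 61 / 5.2 = 11.731 d.
At 19.4 °C: 61 / (19.4 − 3.3) = 61 / 16.1 = 3.789 d.
Difference = |11.731 − 3.789| = 7.942 ≈ 7.9 days.

7.9 days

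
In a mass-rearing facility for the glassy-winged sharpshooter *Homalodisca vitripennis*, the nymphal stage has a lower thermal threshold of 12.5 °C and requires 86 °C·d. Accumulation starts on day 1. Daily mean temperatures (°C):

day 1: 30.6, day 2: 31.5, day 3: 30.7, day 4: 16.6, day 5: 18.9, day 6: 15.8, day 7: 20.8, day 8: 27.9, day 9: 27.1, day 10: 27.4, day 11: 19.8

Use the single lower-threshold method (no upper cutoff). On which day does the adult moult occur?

Daily DD above 12.5 °C: 18.1, 19.0, 18.2, 4.1, 6.4, 3.3, 8.3, 15.4, 14.6, 14.9, 7.3.
Cumulative: 18.1, 37.1, 55.3, 59.4, 65.8, 69.1, 77.4, 92.8, 107.4, 122.3, 129.6.
The total first reaches 86 DD on day 8.

day 8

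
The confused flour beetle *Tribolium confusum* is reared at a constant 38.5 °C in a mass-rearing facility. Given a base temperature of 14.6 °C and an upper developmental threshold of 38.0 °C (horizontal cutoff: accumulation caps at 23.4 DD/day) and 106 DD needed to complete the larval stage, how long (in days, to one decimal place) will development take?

4.5 days

Temperature 38.5 °C exceeds the upper threshold, so daily accumulation caps at 38.0 − 14.6 = 23.4 DD/day.
Duration = 106 / 23.4 = 4.530 ≈ 4.5 days.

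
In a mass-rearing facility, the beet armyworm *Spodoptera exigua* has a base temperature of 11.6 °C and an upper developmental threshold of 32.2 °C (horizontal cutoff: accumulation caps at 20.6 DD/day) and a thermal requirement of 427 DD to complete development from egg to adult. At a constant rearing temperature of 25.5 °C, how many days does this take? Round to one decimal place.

30.7 days

Daily accumulation = 25.5 − 11.6 = 13.9 DD/day.
Duration = 427 / 13.9 = 30.719 ≈ 30.7 days.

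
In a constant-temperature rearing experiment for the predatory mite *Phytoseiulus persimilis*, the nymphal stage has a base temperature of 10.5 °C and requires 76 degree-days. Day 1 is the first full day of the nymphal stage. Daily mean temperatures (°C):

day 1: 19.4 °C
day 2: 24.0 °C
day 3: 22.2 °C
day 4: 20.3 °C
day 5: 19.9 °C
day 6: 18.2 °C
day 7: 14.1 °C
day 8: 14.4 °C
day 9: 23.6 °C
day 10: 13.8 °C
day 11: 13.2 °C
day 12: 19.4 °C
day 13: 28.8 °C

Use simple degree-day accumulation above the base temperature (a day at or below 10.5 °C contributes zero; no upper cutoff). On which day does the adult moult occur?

day 9

Daily DD above 10.5 °C: 8.9, 13.5, 11.7, 9.8, 9.4, 7.7, 3.6, 3.9, 13.1, 3.3, 2.7, 8.9, 18.3.
Cumulative: 8.9, 22.4, 34.1, 43.9, 53.3, 61.0, 64.6, 68.5, 81.6, 84.9, 87.6, 96.5, 114.8.
The total first reaches 76 DD on day 9.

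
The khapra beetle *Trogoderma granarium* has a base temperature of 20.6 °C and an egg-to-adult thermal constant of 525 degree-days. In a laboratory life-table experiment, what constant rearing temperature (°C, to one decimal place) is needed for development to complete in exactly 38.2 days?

Required daily accumulation = 525 / 38.2 = 13.743 DD/day.
T = T_base + 13.743 = 20.6 + 13.743 = 34.343 ≈ 34.3 °C.

34.3 °C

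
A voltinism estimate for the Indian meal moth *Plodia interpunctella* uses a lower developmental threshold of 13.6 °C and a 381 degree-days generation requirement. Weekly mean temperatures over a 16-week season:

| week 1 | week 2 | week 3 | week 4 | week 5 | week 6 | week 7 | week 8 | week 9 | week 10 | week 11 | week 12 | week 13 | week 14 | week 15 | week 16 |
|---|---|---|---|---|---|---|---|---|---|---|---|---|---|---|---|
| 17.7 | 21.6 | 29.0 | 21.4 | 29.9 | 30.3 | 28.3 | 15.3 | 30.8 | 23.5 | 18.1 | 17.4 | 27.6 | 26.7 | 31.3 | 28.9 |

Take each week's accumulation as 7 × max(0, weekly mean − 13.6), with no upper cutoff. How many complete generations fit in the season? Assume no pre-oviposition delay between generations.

3 generations

Weekly DD (7 × max(0, T̄ − 13.6)): 28.7, 56.0, 107.8, 54.6, 114.1, 116.9, 102.9, 11.9, 120.4, 69.3, 31.5, 26.6, 98.0, 91.7, 123.9, 107.1.
Season total = 1261.4 DD.
Complete generations = ⌊1261.4 / 381⌋ = 3.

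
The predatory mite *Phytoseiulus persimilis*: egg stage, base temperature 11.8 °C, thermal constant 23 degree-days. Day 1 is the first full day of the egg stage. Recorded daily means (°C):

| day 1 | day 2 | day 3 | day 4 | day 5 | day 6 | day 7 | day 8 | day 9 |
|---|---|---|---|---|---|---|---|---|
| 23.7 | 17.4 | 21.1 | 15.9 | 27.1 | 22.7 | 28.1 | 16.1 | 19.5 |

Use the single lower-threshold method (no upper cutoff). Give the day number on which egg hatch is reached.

day 3

Daily DD above 11.8 °C: 11.9, 5.6, 9.3, 4.1, 15.3, 10.9, 16.3, 4.3, 7.7.
Cumulative: 11.9, 17.5, 26.8, 30.9, 46.2, 57.1, 73.4, 77.7, 85.4.
The total first reaches 23 DD on day 3.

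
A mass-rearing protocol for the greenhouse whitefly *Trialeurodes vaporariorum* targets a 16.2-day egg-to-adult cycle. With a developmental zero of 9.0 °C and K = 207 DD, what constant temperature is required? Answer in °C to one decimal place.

Required daily accumulation = 207 / 16.2 = 12.778 DD/day.
T = T_base + 12.778 = 9.0 + 12.778 = 21.778 ≈ 21.8 °C.

21.8 °C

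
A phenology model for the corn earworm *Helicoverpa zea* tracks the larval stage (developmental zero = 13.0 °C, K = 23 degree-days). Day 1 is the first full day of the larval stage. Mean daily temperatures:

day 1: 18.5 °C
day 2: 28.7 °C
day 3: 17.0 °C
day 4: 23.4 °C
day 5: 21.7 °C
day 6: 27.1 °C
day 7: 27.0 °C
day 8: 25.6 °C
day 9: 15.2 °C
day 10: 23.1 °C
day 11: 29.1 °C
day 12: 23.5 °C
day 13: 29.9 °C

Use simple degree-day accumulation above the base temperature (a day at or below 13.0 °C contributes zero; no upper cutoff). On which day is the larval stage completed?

day 3

Daily DD above 13.0 °C: 5.5, 15.7, 4.0, 10.4, 8.7, 14.1, 14.0, 12.6, 2.2, 10.1, 16.1, 10.5, 16.9.
Cumulative: 5.5, 21.2, 25.2, 35.6, 44.3, 58.4, 72.4, 85.0, 87.2, 97.3, 113.4, 123.9, 140.8.
The total first reaches 23 DD on day 3.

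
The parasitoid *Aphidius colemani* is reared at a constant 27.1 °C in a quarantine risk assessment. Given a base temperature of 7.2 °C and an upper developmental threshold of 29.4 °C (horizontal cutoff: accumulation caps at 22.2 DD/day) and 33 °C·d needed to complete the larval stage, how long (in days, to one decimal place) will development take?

1.7 days

Daily accumulation = 27.1 − 7.2 = 19.9 DD/day.
Duration = 33 / 19.9 = 1.658 ≈ 1.7 days.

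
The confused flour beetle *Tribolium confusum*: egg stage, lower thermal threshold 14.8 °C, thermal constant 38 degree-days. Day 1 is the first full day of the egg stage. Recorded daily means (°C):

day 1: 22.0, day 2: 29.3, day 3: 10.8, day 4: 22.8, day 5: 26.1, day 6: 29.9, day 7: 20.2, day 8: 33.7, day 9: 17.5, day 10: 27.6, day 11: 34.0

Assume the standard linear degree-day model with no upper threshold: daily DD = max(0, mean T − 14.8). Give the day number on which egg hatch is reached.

day 5

Daily DD above 14.8 °C: 7.2, 14.5, 0.0, 8.0, 11.3, 15.1, 5.4, 18.9, 2.7, 12.8, 19.2.
Cumulative: 7.2, 21.7, 21.7, 29.7, 41.0, 56.1, 61.5, 80.4, 83.1, 95.9, 115.1.
The total first reaches 38 DD on day 5.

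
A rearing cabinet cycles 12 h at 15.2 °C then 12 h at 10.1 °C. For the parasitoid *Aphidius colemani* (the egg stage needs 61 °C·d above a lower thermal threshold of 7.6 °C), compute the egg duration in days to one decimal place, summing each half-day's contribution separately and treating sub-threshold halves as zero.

12.1 days

Day half: max(0, 15.2 − 7.6) × 0.5 = 7.6 × 0.5 = 3.80 DD.
Night half: max(0, 10.1 − 7.6) × 0.5 = 2.5 × 0.5 = 1.25 DD.
Per 24 h: 5.05 DD/day.
Duration = 61 / 5.05 = 12.079 ≈ 12.1 days.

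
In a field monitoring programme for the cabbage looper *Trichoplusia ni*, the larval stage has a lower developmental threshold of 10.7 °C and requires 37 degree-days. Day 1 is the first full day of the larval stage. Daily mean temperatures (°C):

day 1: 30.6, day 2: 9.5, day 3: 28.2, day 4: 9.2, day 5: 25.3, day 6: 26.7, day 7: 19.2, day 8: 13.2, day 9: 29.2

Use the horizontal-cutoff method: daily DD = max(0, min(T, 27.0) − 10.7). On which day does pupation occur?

Daily DD above 10.7 °C (capped at 16.3): 16.3, 0.0, 16.3, 0.0, 14.6, 16.0, 8.5, 2.5, 16.3.
Cumulative: 16.3, 16.3, 32.6, 32.6, 47.2, 63.2, 71.7, 74.2, 90.5.
The total first reaches 37 DD on day 5.

day 5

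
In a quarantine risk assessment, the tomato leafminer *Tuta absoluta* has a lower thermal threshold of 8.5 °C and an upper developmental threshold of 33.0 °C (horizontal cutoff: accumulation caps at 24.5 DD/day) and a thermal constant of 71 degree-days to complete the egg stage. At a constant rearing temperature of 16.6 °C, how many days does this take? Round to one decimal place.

8.8 days

Daily accumulation = 16.6 − 8.5 = 8.1 DD/day.
Duration = 71 / 8.1 = 8.765 ≈ 8.8 days.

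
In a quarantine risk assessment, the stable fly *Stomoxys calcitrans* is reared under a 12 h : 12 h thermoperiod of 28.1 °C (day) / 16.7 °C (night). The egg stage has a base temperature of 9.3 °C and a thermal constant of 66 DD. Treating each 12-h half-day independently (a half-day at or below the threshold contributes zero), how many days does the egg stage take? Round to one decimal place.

Day half: max(0, 28.1 − 9.3) × 0.5 = 18.8 × 0.5 = 9.40 DD.
Night half: max(0, 16.7 − 9.3) × 0.5 = 7.4 × 0.5 = 3.70 DD.
Per 24 h: 13.10 DD/day.
Duration = 66 / 13.10 = 5.038 ≈ 5.0 days.

5.0 days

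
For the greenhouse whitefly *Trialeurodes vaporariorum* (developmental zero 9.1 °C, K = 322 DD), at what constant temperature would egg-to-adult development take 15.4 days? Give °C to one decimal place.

30.0 °C

Required daily accumulation = 322 / 15.4 = 20.909 DD/day.
T = T_base + 20.909 = 9.1 + 20.909 = 30.009 ≈ 30.0 °C.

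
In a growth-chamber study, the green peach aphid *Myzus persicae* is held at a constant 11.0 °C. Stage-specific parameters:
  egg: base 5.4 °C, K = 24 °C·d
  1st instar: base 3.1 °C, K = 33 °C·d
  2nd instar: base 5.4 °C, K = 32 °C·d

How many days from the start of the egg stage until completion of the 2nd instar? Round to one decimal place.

egg: 24 / (11.0 − 5.4) = 24 / 5.6 = 4.286 d.
1st instar: 33 / (11.0 − 3.1) = 33 / 7.9 = 4.177 d.
2nd instar: 32 / (11.0 − 5.4) = 32 / 5.6 = 5.714 d.
Sum = 14.177 ≈ 14.2 days.

14.2 days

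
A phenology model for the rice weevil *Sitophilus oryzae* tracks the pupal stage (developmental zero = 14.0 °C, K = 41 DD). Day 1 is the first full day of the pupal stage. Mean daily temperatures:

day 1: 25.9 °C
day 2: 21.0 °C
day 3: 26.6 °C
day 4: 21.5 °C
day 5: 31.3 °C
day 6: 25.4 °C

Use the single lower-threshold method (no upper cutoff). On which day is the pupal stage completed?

day 5

Daily DD above 14.0 °C: 11.9, 7.0, 12.6, 7.5, 17.3, 11.4.
Cumulative: 11.9, 18.9, 31.5, 39.0, 56.3, 67.7.
The total first reaches 41 DD on day 5.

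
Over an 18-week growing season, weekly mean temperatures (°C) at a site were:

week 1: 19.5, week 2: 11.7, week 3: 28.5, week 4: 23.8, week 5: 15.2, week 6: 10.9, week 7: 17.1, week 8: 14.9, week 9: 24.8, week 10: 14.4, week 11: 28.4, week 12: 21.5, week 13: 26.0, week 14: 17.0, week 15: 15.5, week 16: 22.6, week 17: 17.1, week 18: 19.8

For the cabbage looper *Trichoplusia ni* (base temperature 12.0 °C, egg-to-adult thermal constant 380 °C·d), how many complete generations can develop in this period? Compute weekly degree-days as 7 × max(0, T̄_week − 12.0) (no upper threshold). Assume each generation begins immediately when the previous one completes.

Weekly DD (7 × max(0, T̄ − 12.0)): 52.5, 0.0, 115.5, 82.6, 22.4, 0.0, 35.7, 20.3, 89.6, 16.8, 114.8, 66.5, 98.0, 35.0, 24.5, 74.2, 35.7, 54.6.
Season total = 938.7 DD.
Complete generations = ⌊938.7 / 380⌋ = 2.

2 generations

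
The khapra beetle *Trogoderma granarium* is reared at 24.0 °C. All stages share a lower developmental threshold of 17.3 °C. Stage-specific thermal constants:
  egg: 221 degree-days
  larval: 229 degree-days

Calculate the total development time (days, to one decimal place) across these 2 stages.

67.2 days

Daily accumulation at 24.0 °C = 24.0 − 17.3 = 6.7 DD/day.
Total K = 221 + 229 = 450 DD.
Total duration = 450 / 6.7 = 67.164 ≈ 67.2 days.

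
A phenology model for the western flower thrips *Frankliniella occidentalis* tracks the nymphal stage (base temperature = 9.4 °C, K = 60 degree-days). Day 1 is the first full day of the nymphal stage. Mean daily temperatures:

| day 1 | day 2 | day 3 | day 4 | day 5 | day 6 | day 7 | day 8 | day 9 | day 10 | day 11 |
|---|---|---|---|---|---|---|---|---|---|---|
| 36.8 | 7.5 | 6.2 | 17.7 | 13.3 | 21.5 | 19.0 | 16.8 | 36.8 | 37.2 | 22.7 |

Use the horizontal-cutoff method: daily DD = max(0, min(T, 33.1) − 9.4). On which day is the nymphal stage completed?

Daily DD above 9.4 °C (capped at 23.7): 23.7, 0.0, 0.0, 8.3, 3.9, 12.1, 9.6, 7.4, 23.7, 23.7, 13.3.
Cumulative: 23.7, 23.7, 23.7, 32.0, 35.9, 48.0, 57.6, 65.0, 88.7, 112.4, 125.7.
The total first reaches 60 DD on day 8.

day 8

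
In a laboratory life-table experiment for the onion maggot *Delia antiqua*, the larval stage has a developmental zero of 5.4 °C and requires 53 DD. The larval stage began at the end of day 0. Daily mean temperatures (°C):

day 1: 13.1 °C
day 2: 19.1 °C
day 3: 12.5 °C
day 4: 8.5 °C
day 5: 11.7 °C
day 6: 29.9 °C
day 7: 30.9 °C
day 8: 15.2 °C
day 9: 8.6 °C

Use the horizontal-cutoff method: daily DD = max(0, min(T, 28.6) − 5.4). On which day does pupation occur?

Daily DD above 5.4 °C (capped at 23.2): 7.7, 13.7, 7.1, 3.1, 6.3, 23.2, 23.2, 9.8, 3.2.
Cumulative: 7.7, 21.4, 28.5, 31.6, 37.9, 61.1, 84.3, 94.1, 97.3.
The total first reaches 53 DD on day 6.

day 6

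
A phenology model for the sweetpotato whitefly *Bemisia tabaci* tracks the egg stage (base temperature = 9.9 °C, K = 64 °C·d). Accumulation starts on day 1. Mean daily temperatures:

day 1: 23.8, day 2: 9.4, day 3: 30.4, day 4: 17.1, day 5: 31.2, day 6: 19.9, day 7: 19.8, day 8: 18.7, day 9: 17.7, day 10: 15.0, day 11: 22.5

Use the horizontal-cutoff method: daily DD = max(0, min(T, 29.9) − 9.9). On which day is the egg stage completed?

Daily DD above 9.9 °C (capped at 20.0): 13.9, 0.0, 20.0, 7.2, 20.0, 10.0, 9.9, 8.8, 7.8, 5.1, 12.6.
Cumulative: 13.9, 13.9, 33.9, 41.1, 61.1, 71.1, 81.0, 89.8, 97.6, 102.7, 115.3.
The total first reaches 64 DD on day 6.

day 6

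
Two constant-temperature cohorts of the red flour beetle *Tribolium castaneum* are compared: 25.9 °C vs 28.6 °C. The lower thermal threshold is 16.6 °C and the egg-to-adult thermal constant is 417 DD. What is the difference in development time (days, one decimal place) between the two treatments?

At 25.9 °C: 417 / (25.9 − 16.6) = 417 / 9.3 = 44.839 d.
At 28.6 °C: 417 / (28.6 − 16.6) = 417 / 12.0 = 34.750 d.
Difference = |44.839 − 34.750| = 10.089 ≈ 10.1 days.

10.1 days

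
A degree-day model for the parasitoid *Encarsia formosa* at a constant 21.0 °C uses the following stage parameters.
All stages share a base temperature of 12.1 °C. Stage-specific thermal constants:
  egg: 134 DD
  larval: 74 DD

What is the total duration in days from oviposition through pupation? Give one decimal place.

Daily accumulation at 21.0 °C = 21.0 − 12.1 = 8.9 DD/day.
Total K = 134 + 74 = 208 DD.
Total duration = 208 / 8.9 = 23.371 ≈ 23.4 days.

23.4 days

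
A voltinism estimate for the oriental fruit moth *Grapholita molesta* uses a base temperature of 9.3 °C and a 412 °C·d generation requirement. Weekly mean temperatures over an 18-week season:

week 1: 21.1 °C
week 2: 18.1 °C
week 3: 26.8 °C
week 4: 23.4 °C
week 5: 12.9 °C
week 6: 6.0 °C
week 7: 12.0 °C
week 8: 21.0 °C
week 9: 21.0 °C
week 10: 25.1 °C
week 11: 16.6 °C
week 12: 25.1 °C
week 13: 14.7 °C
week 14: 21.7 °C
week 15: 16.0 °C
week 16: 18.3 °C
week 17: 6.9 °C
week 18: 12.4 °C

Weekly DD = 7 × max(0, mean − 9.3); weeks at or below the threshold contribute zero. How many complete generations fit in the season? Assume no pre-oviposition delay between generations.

Weekly DD (7 × max(0, T̄ − 9.3)): 82.6, 61.6, 122.5, 98.7, 25.2, 0.0, 18.9, 81.9, 81.9, 110.6, 51.1, 110.6, 37.8, 86.8, 46.9, 63.0, 0.0, 21.7.
Season total = 1101.8 DD.
Complete generations = ⌊1101.8 / 412⌋ = 2.

2 generations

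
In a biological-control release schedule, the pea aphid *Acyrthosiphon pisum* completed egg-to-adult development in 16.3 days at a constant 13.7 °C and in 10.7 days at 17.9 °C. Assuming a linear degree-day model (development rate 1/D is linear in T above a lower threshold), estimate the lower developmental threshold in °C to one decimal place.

Linear rate model ⇒ the product D·(T − T_b) is constant across temperatures.
16.3·(13.7 − T_b) = 10.7·(17.9 − T_b)
T_b = (16.3·13.7 − 10.7·17.9) / (16.3 − 10.7) = 31.78 / 5.6 = 5.675 °C ≈ 5.7 °C.

5.7 °C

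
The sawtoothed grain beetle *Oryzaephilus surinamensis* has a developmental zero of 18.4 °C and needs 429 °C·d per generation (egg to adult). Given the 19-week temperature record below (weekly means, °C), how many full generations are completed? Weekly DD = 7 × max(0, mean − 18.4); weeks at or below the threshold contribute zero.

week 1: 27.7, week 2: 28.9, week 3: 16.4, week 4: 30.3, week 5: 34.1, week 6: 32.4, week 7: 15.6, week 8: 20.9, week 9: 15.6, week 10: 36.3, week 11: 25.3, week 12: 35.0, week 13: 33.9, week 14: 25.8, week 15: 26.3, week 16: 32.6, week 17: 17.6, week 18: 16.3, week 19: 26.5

Weekly DD (7 × max(0, T̄ − 18.4)): 65.1, 73.5, 0.0, 83.3, 109.9, 98.0, 0.0, 17.5, 0.0, 125.3, 48.3, 116.2, 108.5, 51.8, 55.3, 99.4, 0.0, 0.0, 56.7.
Season total = 1108.8 DD.
Complete generations = ⌊1108.8 / 429⌋ = 2.

2 generations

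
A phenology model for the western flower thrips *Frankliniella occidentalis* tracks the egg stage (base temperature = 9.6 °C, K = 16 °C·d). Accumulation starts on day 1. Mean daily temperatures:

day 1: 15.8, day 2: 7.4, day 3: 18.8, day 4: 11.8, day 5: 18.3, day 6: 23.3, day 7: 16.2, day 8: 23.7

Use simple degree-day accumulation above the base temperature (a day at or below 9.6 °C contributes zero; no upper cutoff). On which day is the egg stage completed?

day 4

Daily DD above 9.6 °C: 6.2, 0.0, 9.2, 2.2, 8.7, 13.7, 6.6, 14.1.
Cumulative: 6.2, 6.2, 15.4, 17.6, 26.3, 40.0, 46.6, 60.7.
The total first reaches 16 DD on day 4.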